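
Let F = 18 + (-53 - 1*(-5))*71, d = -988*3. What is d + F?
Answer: -6354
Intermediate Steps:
d = -2964 (d = -247*12 = -2964)
F = -3390 (F = 18 + (-53 + 5)*71 = 18 - 48*71 = 18 - 3408 = -3390)
d + F = -2964 - 3390 = -6354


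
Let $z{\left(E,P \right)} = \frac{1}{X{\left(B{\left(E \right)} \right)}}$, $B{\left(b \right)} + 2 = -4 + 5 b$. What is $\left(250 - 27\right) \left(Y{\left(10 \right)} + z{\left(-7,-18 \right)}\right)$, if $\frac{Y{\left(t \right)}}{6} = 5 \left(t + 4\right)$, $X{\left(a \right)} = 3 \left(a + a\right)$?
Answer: $\frac{23040137}{246} \approx 93659.0$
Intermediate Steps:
$B{\left(b \right)} = -6 + 5 b$ ($B{\left(b \right)} = -2 + \left(-4 + 5 b\right) = -6 + 5 b$)
$X{\left(a \right)} = 6 a$ ($X{\left(a \right)} = 3 \cdot 2 a = 6 a$)
$Y{\left(t \right)} = 120 + 30 t$ ($Y{\left(t \right)} = 6 \cdot 5 \left(t + 4\right) = 6 \cdot 5 \left(4 + t\right) = 6 \left(20 + 5 t\right) = 120 + 30 t$)
$z{\left(E,P \right)} = \frac{1}{-36 + 30 E}$ ($z{\left(E,P \right)} = \frac{1}{6 \left(-6 + 5 E\right)} = \frac{1}{-36 + 30 E}$)
$\left(250 - 27\right) \left(Y{\left(10 \right)} + z{\left(-7,-18 \right)}\right) = \left(250 - 27\right) \left(\left(120 + 30 \cdot 10\right) + \frac{1}{6 \left(-6 + 5 \left(-7\right)\right)}\right) = 223 \left(\left(120 + 300\right) + \frac{1}{6 \left(-6 - 35\right)}\right) = 223 \left(420 + \frac{1}{6 \left(-41\right)}\right) = 223 \left(420 + \frac{1}{6} \left(- \frac{1}{41}\right)\right) = 223 \left(420 - \frac{1}{246}\right) = 223 \cdot \frac{103319}{246} = \frac{23040137}{246}$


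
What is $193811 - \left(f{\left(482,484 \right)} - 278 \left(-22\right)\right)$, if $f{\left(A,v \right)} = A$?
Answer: $187213$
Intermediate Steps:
$193811 - \left(f{\left(482,484 \right)} - 278 \left(-22\right)\right) = 193811 - \left(482 - 278 \left(-22\right)\right) = 193811 - \left(482 - -6116\right) = 193811 - \left(482 + 6116\right) = 193811 - 6598 = 187213$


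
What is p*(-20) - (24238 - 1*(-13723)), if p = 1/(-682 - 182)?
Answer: -8199571/216 ≈ -37961.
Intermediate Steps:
p = -1/864 (p = 1/(-864) = -1/864 ≈ -0.0011574)
p*(-20) - (24238 - 1*(-13723)) = -1/864*(-20) - (24238 - 1*(-13723)) = 5/216 - (24238 + 13723) = 5/216 - 1*37961 = 5/216 - 37961 = -8199571/216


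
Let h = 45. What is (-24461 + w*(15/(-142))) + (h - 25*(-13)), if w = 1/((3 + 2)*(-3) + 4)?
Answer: -37630127/1562 ≈ -24091.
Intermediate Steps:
w = -1/11 (w = 1/(5*(-3) + 4) = 1/(-15 + 4) = 1/(-11) = -1/11 ≈ -0.090909)
(-24461 + w*(15/(-142))) + (h - 25*(-13)) = (-24461 - 15/(11*(-142))) + (45 - 25*(-13)) = (-24461 - 15*(-1)/(11*142)) + (45 + 325) = (-24461 - 1/11*(-15/142)) + 370 = (-24461 + 15/1562) + 370 = -38208067/1562 + 370 = -37630127/1562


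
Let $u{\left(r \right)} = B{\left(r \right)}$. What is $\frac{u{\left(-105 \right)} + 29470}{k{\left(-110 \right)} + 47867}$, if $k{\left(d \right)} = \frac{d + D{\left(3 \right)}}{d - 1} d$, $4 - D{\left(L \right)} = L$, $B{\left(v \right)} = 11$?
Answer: $\frac{3272391}{5301247} \approx 0.61729$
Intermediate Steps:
$u{\left(r \right)} = 11$
$D{\left(L \right)} = 4 - L$
$k{\left(d \right)} = \frac{d \left(1 + d\right)}{-1 + d}$ ($k{\left(d \right)} = \frac{d + \left(4 - 3\right)}{d - 1} d = \frac{d + \left(4 - 3\right)}{-1 + d} d = \frac{d + 1}{-1 + d} d = \frac{1 + d}{-1 + d} d = \frac{d \left(1 + d\right)}{-1 + d}$)
$\frac{u{\left(-105 \right)} + 29470}{k{\left(-110 \right)} + 47867} = \frac{11 + 29470}{- \frac{110 \left(1 - 110\right)}{-1 - 110} + 47867} = \frac{29481}{\left(-110\right) \frac{1}{-111} \left(-109\right) + 47867} = \frac{29481}{\left(-110\right) \left(- \frac{1}{111}\right) \left(-109\right) + 47867} = \frac{29481}{- \frac{11990}{111} + 47867} = \frac{29481}{\frac{5301247}{111}} = 29481 \cdot \frac{111}{5301247} = \frac{3272391}{5301247}$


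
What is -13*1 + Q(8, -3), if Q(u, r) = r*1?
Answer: -16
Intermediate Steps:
Q(u, r) = r
-13*1 + Q(8, -3) = -13*1 - 3 = -13 - 3 = -16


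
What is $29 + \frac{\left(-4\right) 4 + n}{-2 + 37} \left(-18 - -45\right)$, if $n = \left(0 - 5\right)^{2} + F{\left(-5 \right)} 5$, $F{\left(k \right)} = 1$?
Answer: $\frac{199}{5} \approx 39.8$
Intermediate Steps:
$n = 30$ ($n = \left(0 - 5\right)^{2} + 1 \cdot 5 = \left(-5\right)^{2} + 5 = 25 + 5 = 30$)
$29 + \frac{\left(-4\right) 4 + n}{-2 + 37} \left(-18 - -45\right) = 29 + \frac{\left(-4\right) 4 + 30}{-2 + 37} \left(-18 - -45\right) = 29 + \frac{-16 + 30}{35} \left(-18 + 45\right) = 29 + 14 \cdot \frac{1}{35} \cdot 27 = 29 + \frac{2}{5} \cdot 27 = 29 + \frac{54}{5} = \frac{199}{5}$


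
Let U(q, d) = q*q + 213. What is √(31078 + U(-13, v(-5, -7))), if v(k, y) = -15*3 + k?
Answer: 22*√65 ≈ 177.37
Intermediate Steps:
v(k, y) = -45 + k (v(k, y) = -5*9 + k = -45 + k)
U(q, d) = 213 + q² (U(q, d) = q² + 213 = 213 + q²)
√(31078 + U(-13, v(-5, -7))) = √(31078 + (213 + (-13)²)) = √(31078 + (213 + 169)) = √(31078 + 382) = √31460 = 22*√65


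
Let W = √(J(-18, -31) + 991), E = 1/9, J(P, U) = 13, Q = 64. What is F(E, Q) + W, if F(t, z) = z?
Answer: 64 + 2*√251 ≈ 95.686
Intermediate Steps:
E = ⅑ ≈ 0.11111
W = 2*√251 (W = √(13 + 991) = √1004 = 2*√251 ≈ 31.686)
F(E, Q) + W = 64 + 2*√251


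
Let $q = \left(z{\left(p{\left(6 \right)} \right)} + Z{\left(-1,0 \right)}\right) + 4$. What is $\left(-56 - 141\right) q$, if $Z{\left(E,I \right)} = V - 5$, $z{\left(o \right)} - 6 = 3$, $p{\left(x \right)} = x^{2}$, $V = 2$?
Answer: $-1970$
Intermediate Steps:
$z{\left(o \right)} = 9$ ($z{\left(o \right)} = 6 + 3 = 9$)
$Z{\left(E,I \right)} = -3$ ($Z{\left(E,I \right)} = 2 - 5 = -3$)
$q = 10$ ($q = \left(9 - 3\right) + 4 = 6 + 4 = 10$)
$\left(-56 - 141\right) q = \left(-56 - 141\right) 10 = \left(-197\right) 10 = -1970$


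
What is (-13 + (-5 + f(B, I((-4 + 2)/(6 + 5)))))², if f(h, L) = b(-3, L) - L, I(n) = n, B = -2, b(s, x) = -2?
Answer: 47524/121 ≈ 392.76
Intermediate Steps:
f(h, L) = -2 - L
(-13 + (-5 + f(B, I((-4 + 2)/(6 + 5)))))² = (-13 + (-5 + (-2 - (-4 + 2)/(6 + 5))))² = (-13 + (-5 + (-2 - (-2)/11)))² = (-13 + (-5 + (-2 - 1*(-2/11))))² = (-13 + (-5 + (-2 + 2/11)))² = (-13 + (-5 - 20/11))² = (-13 - 75/11)² = (-218/11)² = 47524/121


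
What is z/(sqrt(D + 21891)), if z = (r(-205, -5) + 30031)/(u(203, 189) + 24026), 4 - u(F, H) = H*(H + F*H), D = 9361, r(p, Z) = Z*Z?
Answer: -578*sqrt(7813)/2182547727 ≈ -2.3408e-5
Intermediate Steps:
r(p, Z) = Z**2
u(F, H) = 4 - H*(H + F*H)
z = -15028/3631527 (z = ((-5)**2 + 30031)/((4 - 1*189**2 - 1*203*189**2) + 24026) = (25 + 30031)/((4 - 1*35721 - 1*203*35721) + 24026) = 30056/((4 - 35721 - 7251363) + 24026) = 30056/(-7287080 + 24026) = 30056/(-7263054) = 30056*(-1/7263054) = -15028/3631527 ≈ -0.0041382)
z/(sqrt(D + 21891)) = -15028/(3631527*sqrt(9361 + 21891)) = -15028*sqrt(7813)/15626/3631527 = -578*sqrt(7813)/2182547727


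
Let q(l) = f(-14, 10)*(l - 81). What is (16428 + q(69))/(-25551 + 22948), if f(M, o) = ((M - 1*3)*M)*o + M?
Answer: 11964/2603 ≈ 4.5962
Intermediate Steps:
f(M, o) = M + M*o*(-3 + M) (f(M, o) = ((M - 3)*M)*o + M = ((-3 + M)*M)*o + M = (M*(-3 + M))*o + M = M*o*(-3 + M) + M = M + M*o*(-3 + M))
q(l) = -191646 + 2366*l (q(l) = (-14*(1 - 3*10 - 14*10))*(l - 81) = (-14*(1 - 30 - 140))*(-81 + l) = (-14*(-169))*(-81 + l) = 2366*(-81 + l) = -191646 + 2366*l)
(16428 + q(69))/(-25551 + 22948) = (16428 + (-191646 + 2366*69))/(-25551 + 22948) = (16428 + (-191646 + 163254))/(-2603) = (16428 - 28392)*(-1/2603) = -11964*(-1/2603) = 11964/2603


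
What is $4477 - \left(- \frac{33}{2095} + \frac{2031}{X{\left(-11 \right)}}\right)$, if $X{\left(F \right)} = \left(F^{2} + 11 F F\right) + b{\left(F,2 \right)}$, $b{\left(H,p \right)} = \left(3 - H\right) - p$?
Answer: $\frac{4575703509}{1022360} \approx 4475.6$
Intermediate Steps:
$b{\left(H,p \right)} = 3 - H - p$
$X{\left(F \right)} = 1 - F + 12 F^{2}$ ($X{\left(F \right)} = \left(F^{2} + 11 F F\right) - \left(-1 + F\right) = \left(F^{2} + 11 F^{2}\right) - \left(-1 + F\right) = 12 F^{2} - \left(-1 + F\right) = 1 - F + 12 F^{2}$)
$4477 - \left(- \frac{33}{2095} + \frac{2031}{X{\left(-11 \right)}}\right) = 4477 - \left(- \frac{33}{2095} + \frac{2031}{1 - -11 + 12 \left(-11\right)^{2}}\right) = 4477 - \left(- \frac{33}{2095} + \frac{2031}{1 + 11 + 12 \cdot 121}\right) = 4477 + \left(\frac{33}{2095} - \frac{2031}{1 + 11 + 1452}\right) = 4477 + \left(\frac{33}{2095} - \frac{2031}{1464}\right) = 4477 + \left(\frac{33}{2095} - \frac{677}{488}\right) = 4477 - \frac{1402211}{1022360} = \frac{4575703509}{1022360}$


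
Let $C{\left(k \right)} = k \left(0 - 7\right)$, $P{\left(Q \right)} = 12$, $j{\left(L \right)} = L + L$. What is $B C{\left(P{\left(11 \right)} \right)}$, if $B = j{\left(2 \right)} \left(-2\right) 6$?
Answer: $4032$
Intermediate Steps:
$j{\left(L \right)} = 2 L$
$C{\left(k \right)} = - 7 k$ ($C{\left(k \right)} = k \left(-7\right) = - 7 k$)
$B = -48$ ($B = 2 \cdot 2 \left(-2\right) 6 = 4 \left(-2\right) 6 = \left(-8\right) 6 = -48$)
$B C{\left(P{\left(11 \right)} \right)} = - 48 \left(\left(-7\right) 12\right) = \left(-48\right) \left(-84\right) = 4032$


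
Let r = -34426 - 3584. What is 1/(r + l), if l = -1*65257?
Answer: -1/103267 ≈ -9.6836e-6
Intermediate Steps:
l = -65257
r = -38010
1/(r + l) = 1/(-38010 - 65257) = 1/(-103267) = -1/103267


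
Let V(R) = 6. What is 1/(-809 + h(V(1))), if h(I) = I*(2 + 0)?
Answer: -1/797 ≈ -0.0012547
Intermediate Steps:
h(I) = 2*I (h(I) = I*2 = 2*I)
1/(-809 + h(V(1))) = 1/(-809 + 2*6) = 1/(-809 + 12) = 1/(-797) = -1/797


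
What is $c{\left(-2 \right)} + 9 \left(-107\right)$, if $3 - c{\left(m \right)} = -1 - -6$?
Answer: $-965$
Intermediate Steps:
$c{\left(m \right)} = -2$ ($c{\left(m \right)} = 3 - \left(-1 - -6\right) = 3 - \left(-1 + 6\right) = 3 - 5 = -2$)
$c{\left(-2 \right)} + 9 \left(-107\right) = -2 + 9 \left(-107\right) = -2 - 963 = -965$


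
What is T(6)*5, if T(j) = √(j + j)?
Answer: 10*√3 ≈ 17.320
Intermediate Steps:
T(j) = √2*√j (T(j) = √(2*j) = √2*√j)
T(6)*5 = (√2*√6)*5 = (2*√3)*5 = 10*√3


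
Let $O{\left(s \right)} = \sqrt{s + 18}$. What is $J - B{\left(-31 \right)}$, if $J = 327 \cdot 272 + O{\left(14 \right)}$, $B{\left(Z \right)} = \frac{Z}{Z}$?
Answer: $88943 + 4 \sqrt{2} \approx 88949.0$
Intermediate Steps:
$O{\left(s \right)} = \sqrt{18 + s}$
$B{\left(Z \right)} = 1$
$J = 88944 + 4 \sqrt{2}$ ($J = 327 \cdot 272 + \sqrt{18 + 14} = 88944 + \sqrt{32} = 88944 + 4 \sqrt{2} \approx 88950.0$)
$J - B{\left(-31 \right)} = \left(88944 + 4 \sqrt{2}\right) - 1 = 88943 + 4 \sqrt{2}$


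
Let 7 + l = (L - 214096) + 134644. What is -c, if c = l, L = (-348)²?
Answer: -41645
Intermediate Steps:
L = 121104
l = 41645 (l = -7 + ((121104 - 214096) + 134644) = -7 + (-92992 + 134644) = -7 + 41652 = 41645)
c = 41645
-c = -1*41645 = -41645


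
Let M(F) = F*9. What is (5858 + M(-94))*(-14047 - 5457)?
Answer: -97754048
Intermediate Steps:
M(F) = 9*F
(5858 + M(-94))*(-14047 - 5457) = (5858 + 9*(-94))*(-14047 - 5457) = (5858 - 846)*(-19504) = 5012*(-19504) = -97754048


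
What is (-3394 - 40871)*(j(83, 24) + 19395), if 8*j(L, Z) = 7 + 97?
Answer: -859095120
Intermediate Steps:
j(L, Z) = 13 (j(L, Z) = (7 + 97)/8 = (1/8)*104 = 13)
(-3394 - 40871)*(j(83, 24) + 19395) = (-3394 - 40871)*(13 + 19395) = -44265*19408 = -859095120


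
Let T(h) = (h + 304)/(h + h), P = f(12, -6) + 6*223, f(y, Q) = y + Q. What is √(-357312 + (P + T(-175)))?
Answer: I*√1744245006/70 ≈ 596.63*I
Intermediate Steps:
f(y, Q) = Q + y
P = 1344 (P = (-6 + 12) + 6*223 = 6 + 1338 = 1344)
T(h) = (304 + h)/(2*h) (T(h) = (304 + h)/((2*h)) = (304 + h)*(1/(2*h)) = (304 + h)/(2*h))
√(-357312 + (P + T(-175))) = √(-357312 + (1344 + (½)*(304 - 175)/(-175))) = √(-357312 + (1344 + (½)*(-1/175)*129)) = √(-357312 + (1344 - 129/350)) = √(-357312 + 470271/350) = √(-124588929/350) = I*√1744245006/70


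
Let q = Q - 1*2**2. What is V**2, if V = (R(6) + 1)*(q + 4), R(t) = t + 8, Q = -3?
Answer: 2025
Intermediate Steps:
R(t) = 8 + t
q = -7 (q = -3 - 1*2**2 = -3 - 1*4 = -3 - 4 = -7)
V = -45 (V = ((8 + 6) + 1)*(-7 + 4) = (14 + 1)*(-3) = 15*(-3) = -45)
V**2 = (-45)**2 = 2025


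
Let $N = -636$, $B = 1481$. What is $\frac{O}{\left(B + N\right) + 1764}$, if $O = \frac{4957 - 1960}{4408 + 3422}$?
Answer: $\frac{111}{756610} \approx 0.00014671$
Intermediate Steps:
$O = \frac{111}{290}$ ($O = \frac{2997}{7830} = 2997 \cdot \frac{1}{7830} = \frac{111}{290} \approx 0.38276$)
$\frac{O}{\left(B + N\right) + 1764} = \frac{111}{290 \left(\left(1481 - 636\right) + 1764\right)} = \frac{111}{290 \left(845 + 1764\right)} = \frac{111}{290 \cdot 2609} = \frac{111}{290} \cdot \frac{1}{2609} = \frac{111}{756610}$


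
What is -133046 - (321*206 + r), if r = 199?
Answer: -199371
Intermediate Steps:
-133046 - (321*206 + r) = -133046 - (321*206 + 199) = -133046 - (66126 + 199) = -133046 - 1*66325 = -133046 - 66325 = -199371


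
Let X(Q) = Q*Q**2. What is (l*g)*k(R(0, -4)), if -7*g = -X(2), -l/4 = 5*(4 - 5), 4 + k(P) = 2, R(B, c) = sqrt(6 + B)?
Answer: -320/7 ≈ -45.714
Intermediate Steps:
X(Q) = Q**3
k(P) = -2 (k(P) = -4 + 2 = -2)
l = 20 (l = -20*(4 - 5) = -20*(-1) = -4*(-5) = 20)
g = 8/7 (g = -(-1)*2**3/7 = -(-1)*8/7 = -1/7*(-8) = 8/7 ≈ 1.1429)
(l*g)*k(R(0, -4)) = (20*(8/7))*(-2) = (160/7)*(-2) = -320/7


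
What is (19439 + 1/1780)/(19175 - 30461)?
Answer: -11533807/6696360 ≈ -1.7224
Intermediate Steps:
(19439 + 1/1780)/(19175 - 30461) = (19439 + 1/1780)/(-11286) = (34601421/1780)*(-1/11286) = -11533807/6696360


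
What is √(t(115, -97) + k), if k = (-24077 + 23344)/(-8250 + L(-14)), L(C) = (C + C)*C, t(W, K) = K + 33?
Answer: I*√3946122582/7858 ≈ 7.9942*I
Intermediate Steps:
t(W, K) = 33 + K
L(C) = 2*C² (L(C) = (2*C)*C = 2*C²)
k = 733/7858 (k = (-24077 + 23344)/(-8250 + 2*(-14)²) = -733/(-8250 + 2*196) = -733/(-8250 + 392) = -733/(-7858) = -733*(-1/7858) = 733/7858 ≈ 0.093281)
√(t(115, -97) + k) = √((33 - 97) + 733/7858) = √(-64 + 733/7858) = √(-502179/7858) = I*√3946122582/7858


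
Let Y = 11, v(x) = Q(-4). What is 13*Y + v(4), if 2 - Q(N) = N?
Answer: 149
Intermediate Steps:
Q(N) = 2 - N
v(x) = 6 (v(x) = 2 - 1*(-4) = 2 + 4 = 6)
13*Y + v(4) = 13*11 + 6 = 143 + 6 = 149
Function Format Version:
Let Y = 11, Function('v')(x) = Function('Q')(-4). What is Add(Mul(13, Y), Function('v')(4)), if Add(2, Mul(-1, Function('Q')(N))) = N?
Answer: 149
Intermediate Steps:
Function('Q')(N) = Add(2, Mul(-1, N))
Function('v')(x) = 6 (Function('v')(x) = Add(2, Mul(-1, -4)) = Add(2, 4) = 6)
Add(Mul(13, Y), Function('v')(4)) = Add(Mul(13, 11), 6) = Add(143, 6) = 149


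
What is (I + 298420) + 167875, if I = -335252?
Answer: 131043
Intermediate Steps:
(I + 298420) + 167875 = (-335252 + 298420) + 167875 = -36832 + 167875 = 131043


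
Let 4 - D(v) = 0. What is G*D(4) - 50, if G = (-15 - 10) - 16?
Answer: -214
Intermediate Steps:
G = -41 (G = -25 - 16 = -41)
D(v) = 4 (D(v) = 4 - 1*0 = 4 + 0 = 4)
G*D(4) - 50 = -41*4 - 50 = -164 - 50 = -214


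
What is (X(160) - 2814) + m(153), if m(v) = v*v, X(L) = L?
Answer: 20755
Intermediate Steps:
m(v) = v**2
(X(160) - 2814) + m(153) = (160 - 2814) + 153**2 = -2654 + 23409 = 20755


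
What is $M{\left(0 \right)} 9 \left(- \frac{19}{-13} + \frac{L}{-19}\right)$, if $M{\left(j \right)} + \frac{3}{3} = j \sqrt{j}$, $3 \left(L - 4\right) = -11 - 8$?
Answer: $- \frac{3522}{247} \approx -14.259$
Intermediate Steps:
$L = - \frac{7}{3}$ ($L = 4 + \frac{-11 - 8}{3} = 4 + \frac{1}{3} \left(-19\right) = 4 - \frac{19}{3} = - \frac{7}{3} \approx -2.3333$)
$M{\left(j \right)} = -1 + j^{\frac{3}{2}}$ ($M{\left(j \right)} = -1 + j \sqrt{j} = -1 + j^{\frac{3}{2}}$)
$M{\left(0 \right)} 9 \left(- \frac{19}{-13} + \frac{L}{-19}\right) = \left(-1 + 0^{\frac{3}{2}}\right) 9 \left(- \frac{19}{-13} - \frac{7}{3 \left(-19\right)}\right) = \left(-1 + 0\right) 9 \left(\left(-19\right) \left(- \frac{1}{13}\right) - - \frac{7}{57}\right) = \left(-1\right) 9 \left(\frac{19}{13} + \frac{7}{57}\right) = \left(-9\right) \frac{1174}{741} = - \frac{3522}{247}$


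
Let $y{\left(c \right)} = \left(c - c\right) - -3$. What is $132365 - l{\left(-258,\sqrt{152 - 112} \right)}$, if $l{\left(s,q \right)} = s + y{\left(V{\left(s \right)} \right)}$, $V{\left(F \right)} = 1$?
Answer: $132620$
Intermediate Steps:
$y{\left(c \right)} = 3$ ($y{\left(c \right)} = 0 + 3 = 3$)
$l{\left(s,q \right)} = 3 + s$ ($l{\left(s,q \right)} = s + 3 = 3 + s$)
$132365 - l{\left(-258,\sqrt{152 - 112} \right)} = 132365 - \left(3 - 258\right) = 132365 - -255 = 132365 + 255 = 132620$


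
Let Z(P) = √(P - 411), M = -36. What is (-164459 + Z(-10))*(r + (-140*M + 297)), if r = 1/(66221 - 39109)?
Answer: -23796681985955/27112 + 144696745*I*√421/27112 ≈ -8.7772e+8 + 1.0951e+5*I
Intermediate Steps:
r = 1/27112 ≈ 3.6884e-5
Z(P) = √(-411 + P)
(-164459 + Z(-10))*(r + (-140*M + 297)) = (-164459 + √(-411 - 10))*(1/27112 + (-140*(-36) + 297)) = (-164459 + √(-421))*(1/27112 + (5040 + 297)) = (-164459 + I*√421)*(1/27112 + 5337) = (-164459 + I*√421)*(144696745/27112) = -23796681985955/27112 + 144696745*I*√421/27112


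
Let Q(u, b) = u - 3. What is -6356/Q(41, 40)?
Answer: -3178/19 ≈ -167.26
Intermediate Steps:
Q(u, b) = -3 + u
-6356/Q(41, 40) = -6356/(-3 + 41) = -6356/38 = -6356*1/38 = -3178/19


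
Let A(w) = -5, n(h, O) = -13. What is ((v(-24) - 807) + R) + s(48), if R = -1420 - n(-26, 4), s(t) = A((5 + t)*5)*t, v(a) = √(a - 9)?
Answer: -2454 + I*√33 ≈ -2454.0 + 5.7446*I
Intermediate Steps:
v(a) = √(-9 + a)
s(t) = -5*t
R = -1407 (R = -1420 - 1*(-13) = -1420 + 13 = -1407)
((v(-24) - 807) + R) + s(48) = ((√(-9 - 24) - 807) - 1407) - 5*48 = ((√(-33) - 807) - 1407) - 240 = ((I*√33 - 807) - 1407) - 240 = ((-807 + I*√33) - 1407) - 240 = (-2214 + I*√33) - 240 = -2454 + I*√33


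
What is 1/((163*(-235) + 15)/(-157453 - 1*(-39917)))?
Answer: 58768/19145 ≈ 3.0696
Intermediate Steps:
1/((163*(-235) + 15)/(-157453 - 1*(-39917))) = 1/((-38305 + 15)/(-157453 + 39917)) = 1/(-38290/(-117536)) = 1/(-38290*(-1/117536)) = 1/(19145/58768) = 58768/19145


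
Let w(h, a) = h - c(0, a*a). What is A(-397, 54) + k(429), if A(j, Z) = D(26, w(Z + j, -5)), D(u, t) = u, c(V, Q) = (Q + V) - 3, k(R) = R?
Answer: 455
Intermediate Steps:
c(V, Q) = -3 + Q + V
w(h, a) = 3 + h - a² (w(h, a) = h - (-3 + a*a + 0) = h - (-3 + a² + 0) = h - (-3 + a²) = h + (3 - a²) = 3 + h - a²)
A(j, Z) = 26
A(-397, 54) + k(429) = 26 + 429 = 455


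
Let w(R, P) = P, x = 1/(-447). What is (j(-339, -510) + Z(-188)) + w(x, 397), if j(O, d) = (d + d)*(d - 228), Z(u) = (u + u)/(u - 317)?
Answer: 380344661/505 ≈ 7.5316e+5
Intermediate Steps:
x = -1/447 ≈ -0.0022371
Z(u) = 2*u/(-317 + u) (Z(u) = (2*u)/(-317 + u) = 2*u/(-317 + u))
j(O, d) = 2*d*(-228 + d) (j(O, d) = (2*d)*(-228 + d) = 2*d*(-228 + d))
(j(-339, -510) + Z(-188)) + w(x, 397) = (2*(-510)*(-228 - 510) + 2*(-188)/(-317 - 188)) + 397 = (2*(-510)*(-738) + 2*(-188)/(-505)) + 397 = (752760 + 2*(-188)*(-1/505)) + 397 = (752760 + 376/505) + 397 = 380144176/505 + 397 = 380344661/505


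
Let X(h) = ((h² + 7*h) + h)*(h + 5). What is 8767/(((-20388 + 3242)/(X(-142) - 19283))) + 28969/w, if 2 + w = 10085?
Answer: 232143273810133/172883118 ≈ 1.3428e+6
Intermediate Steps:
X(h) = (5 + h)*(h² + 8*h) (X(h) = (h² + 8*h)*(5 + h) = (5 + h)*(h² + 8*h))
w = 10083 (w = -2 + 10085 = 10083)
8767/(((-20388 + 3242)/(X(-142) - 19283))) + 28969/w = 8767/(((-20388 + 3242)/(-142*(40 + (-142)² + 13*(-142)) - 19283))) + 28969/10083 = 8767/((-17146/(-142*(40 + 20164 - 1846) - 19283))) + 28969*(1/10083) = 8767/((-17146/(-142*18358 - 19283))) + 28969/10083 = 8767/((-17146/(-2606836 - 19283))) + 28969/10083 = 8767/((-17146/(-2626119))) + 28969/10083 = 8767/((-17146*(-1/2626119))) + 28969/10083 = 8767/(17146/2626119) + 28969/10083 = 8767*(2626119/17146) + 28969/10083 = 23023185273/17146 + 28969/10083 = 232143273810133/172883118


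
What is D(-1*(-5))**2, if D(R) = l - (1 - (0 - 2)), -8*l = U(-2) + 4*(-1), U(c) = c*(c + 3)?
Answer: 81/16 ≈ 5.0625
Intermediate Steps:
U(c) = c*(3 + c)
l = 3/4 (l = -(-2*(3 - 2) + 4*(-1))/8 = -(-2*1 - 4)/8 = -(-2 - 4)/8 = -1/8*(-6) = 3/4 ≈ 0.75000)
D(R) = -9/4 (D(R) = 3/4 - (1 - (0 - 2)) = 3/4 - (1 - 1*(-2)) = 3/4 - (1 + 2) = 3/4 - 1*3 = 3/4 - 3 = -9/4)
D(-1*(-5))**2 = (-9/4)**2 = 81/16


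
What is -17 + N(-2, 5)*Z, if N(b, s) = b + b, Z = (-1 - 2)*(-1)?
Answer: -29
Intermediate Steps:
Z = 3 (Z = -3*(-1) = 3)
N(b, s) = 2*b
-17 + N(-2, 5)*Z = -17 + (2*(-2))*3 = -17 - 4*3 = -17 - 12 = -29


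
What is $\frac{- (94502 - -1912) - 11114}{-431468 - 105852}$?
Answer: $\frac{13441}{67165} \approx 0.20012$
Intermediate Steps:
$\frac{- (94502 - -1912) - 11114}{-431468 - 105852} = \frac{- (94502 + 1912) - 11114}{-431468 + \left(\left(-70731 + 20358\right) - 55479\right)} = \frac{\left(-1\right) 96414 - 11114}{-431468 - 105852} = \frac{-96414 - 11114}{-431468 - 105852} = - \frac{107528}{-537320} = \left(-107528\right) \left(- \frac{1}{537320}\right) = \frac{13441}{67165}$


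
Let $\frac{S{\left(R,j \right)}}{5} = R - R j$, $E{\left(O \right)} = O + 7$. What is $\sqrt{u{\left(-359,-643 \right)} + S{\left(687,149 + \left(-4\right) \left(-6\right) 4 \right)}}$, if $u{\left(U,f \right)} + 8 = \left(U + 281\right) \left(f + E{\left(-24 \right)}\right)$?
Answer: $2 i \sqrt{196667} \approx 886.94 i$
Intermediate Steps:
$E{\left(O \right)} = 7 + O$
$u{\left(U,f \right)} = -8 + \left(-17 + f\right) \left(281 + U\right)$ ($u{\left(U,f \right)} = -8 + \left(U + 281\right) \left(f + \left(7 - 24\right)\right) = -8 + \left(281 + U\right) \left(f - 17\right) = -8 + \left(281 + U\right) \left(-17 + f\right) = -8 + \left(-17 + f\right) \left(281 + U\right)$)
$S{\left(R,j \right)} = 5 R - 5 R j$ ($S{\left(R,j \right)} = 5 \left(R - R j\right) = 5 R - 5 R j$)
$\sqrt{u{\left(-359,-643 \right)} + S{\left(687,149 + \left(-4\right) \left(-6\right) 4 \right)}} = \sqrt{\left(-4785 - -6103 + 281 \left(-643\right) - -230837\right) + 5 \cdot 687 \left(1 - \left(149 + \left(-4\right) \left(-6\right) 4\right)\right)} = \sqrt{\left(-4785 + 6103 - 180683 + 230837\right) + 5 \cdot 687 \left(1 - \left(149 + 24 \cdot 4\right)\right)} = \sqrt{51472 + 5 \cdot 687 \left(1 - \left(149 + 96\right)\right)} = \sqrt{51472 + 5 \cdot 687 \left(1 - 245\right)} = \sqrt{51472 + 5 \cdot 687 \left(-244\right)} = \sqrt{51472 - 838140} = \sqrt{-786668} = 2 i \sqrt{196667}$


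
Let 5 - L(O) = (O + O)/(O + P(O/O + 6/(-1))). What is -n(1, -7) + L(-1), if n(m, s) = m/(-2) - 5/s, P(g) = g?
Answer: 187/42 ≈ 4.4524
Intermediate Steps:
n(m, s) = -5/s - m/2 (n(m, s) = m*(-½) - 5/s = -m/2 - 5/s = -5/s - m/2)
L(O) = 5 - 2*O/(-5 + O) (L(O) = 5 - (O + O)/(O + (O/O + 6/(-1))) = 5 - 2*O/(O + (1 + 6*(-1))) = 5 - 2*O/(O + (1 - 6)) = 5 - 2*O/(O - 5) = 5 - 2*O/(-5 + O))
-n(1, -7) + L(-1) = -(-5/(-7) - ½*1) + (-25 + 3*(-1))/(-5 - 1) = -(-5*(-⅐) - ½) + (-25 - 3)/(-6) = -(5/7 - ½) - ⅙*(-28) = -1*3/14 + 14/3 = -3/14 + 14/3 = 187/42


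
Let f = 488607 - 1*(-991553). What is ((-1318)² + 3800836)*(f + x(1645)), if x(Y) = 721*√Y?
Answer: 8197066873600 + 3992869160*√1645 ≈ 8.3590e+12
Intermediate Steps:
f = 1480160 (f = 488607 + 991553 = 1480160)
((-1318)² + 3800836)*(f + x(1645)) = ((-1318)² + 3800836)*(1480160 + 721*√1645) = (1737124 + 3800836)*(1480160 + 721*√1645) = 5537960*(1480160 + 721*√1645) = 8197066873600 + 3992869160*√1645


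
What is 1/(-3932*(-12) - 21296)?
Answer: 1/25888 ≈ 3.8628e-5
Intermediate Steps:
1/(-3932*(-12) - 21296) = 1/(47184 - 21296) = 1/25888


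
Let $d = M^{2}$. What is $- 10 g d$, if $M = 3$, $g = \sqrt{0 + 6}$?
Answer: $- 90 \sqrt{6} \approx -220.45$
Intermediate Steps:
$g = \sqrt{6} \approx 2.4495$
$d = 9$ ($d = 3^{2} = 9$)
$- 10 g d = - 10 \sqrt{6} \cdot 9 = - 90 \sqrt{6}$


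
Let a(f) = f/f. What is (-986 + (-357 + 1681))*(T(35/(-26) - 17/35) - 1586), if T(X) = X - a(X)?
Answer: -18795881/35 ≈ -5.3703e+5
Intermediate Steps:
a(f) = 1
T(X) = -1 + X (T(X) = X - 1*1 = X - 1 = -1 + X)
(-986 + (-357 + 1681))*(T(35/(-26) - 17/35) - 1586) = (-986 + (-357 + 1681))*((-1 + (35/(-26) - 17/35)) - 1586) = (-986 + 1324)*((-1 + (35*(-1/26) - 17*1/35)) - 1586) = 338*((-1 + (-35/26 - 17/35)) - 1586) = 338*((-1 - 1667/910) - 1586) = 338*(-2577/910 - 1586) = 338*(-1445837/910) = -18795881/35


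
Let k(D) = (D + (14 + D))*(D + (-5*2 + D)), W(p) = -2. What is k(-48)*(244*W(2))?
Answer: -4241696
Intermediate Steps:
k(D) = (-10 + 2*D)*(14 + 2*D) (k(D) = (14 + 2*D)*(D + (-10 + D)) = (14 + 2*D)*(-10 + 2*D) = (-10 + 2*D)*(14 + 2*D))
k(-48)*(244*W(2)) = (-140 + 4*(-48)² + 8*(-48))*(244*(-2)) = (-140 + 4*2304 - 384)*(-488) = (-140 + 9216 - 384)*(-488) = 8692*(-488) = -4241696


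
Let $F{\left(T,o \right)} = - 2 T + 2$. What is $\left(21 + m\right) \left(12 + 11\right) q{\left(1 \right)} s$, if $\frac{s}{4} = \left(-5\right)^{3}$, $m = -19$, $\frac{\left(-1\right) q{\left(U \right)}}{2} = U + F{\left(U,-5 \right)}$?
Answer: $46000$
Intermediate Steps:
$F{\left(T,o \right)} = 2 - 2 T$
$q{\left(U \right)} = -4 + 2 U$ ($q{\left(U \right)} = - 2 \left(U - \left(-2 + 2 U\right)\right) = - 2 \left(2 - U\right) = -4 + 2 U$)
$s = -500$ ($s = 4 \left(-5\right)^{3} = 4 \left(-125\right) = -500$)
$\left(21 + m\right) \left(12 + 11\right) q{\left(1 \right)} s = \left(21 - 19\right) \left(12 + 11\right) \left(-4 + 2 \cdot 1\right) \left(-500\right) = 2 \cdot 23 \left(-4 + 2\right) \left(-500\right) = 46 \left(-2\right) \left(-500\right) = \left(-92\right) \left(-500\right) = 46000$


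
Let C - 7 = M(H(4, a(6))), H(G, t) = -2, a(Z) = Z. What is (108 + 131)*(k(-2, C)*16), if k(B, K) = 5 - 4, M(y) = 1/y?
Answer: 3824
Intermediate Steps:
C = 13/2 (C = 7 + 1/(-2) = 7 - ½ = 13/2 ≈ 6.5000)
k(B, K) = 1
(108 + 131)*(k(-2, C)*16) = (108 + 131)*(1*16) = 239*16 = 3824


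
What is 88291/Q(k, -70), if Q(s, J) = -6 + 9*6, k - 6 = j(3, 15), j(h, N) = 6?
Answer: 88291/48 ≈ 1839.4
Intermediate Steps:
k = 12 (k = 6 + 6 = 12)
Q(s, J) = 48 (Q(s, J) = -6 + 54 = 48)
88291/Q(k, -70) = 88291/48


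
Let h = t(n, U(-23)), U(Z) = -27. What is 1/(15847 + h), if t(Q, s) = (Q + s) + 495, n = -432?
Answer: 1/15883 ≈ 6.2960e-5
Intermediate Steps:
t(Q, s) = 495 + Q + s
h = 36 (h = 495 - 432 - 27 = 36)
1/(15847 + h) = 1/(15847 + 36) = 1/15883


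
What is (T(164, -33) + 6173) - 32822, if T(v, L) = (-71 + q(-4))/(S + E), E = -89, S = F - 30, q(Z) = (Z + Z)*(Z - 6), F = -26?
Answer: -3864114/145 ≈ -26649.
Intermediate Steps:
q(Z) = 2*Z*(-6 + Z) (q(Z) = (2*Z)*(-6 + Z) = 2*Z*(-6 + Z))
S = -56 (S = -26 - 30 = -56)
T(v, L) = -9/145 (T(v, L) = (-71 + 2*(-4)*(-6 - 4))/(-56 - 89) = (-71 + 2*(-4)*(-10))/(-145) = (-71 + 80)*(-1/145) = 9*(-1/145) = -9/145)
(T(164, -33) + 6173) - 32822 = (-9/145 + 6173) - 32822 = 895076/145 - 32822 = -3864114/145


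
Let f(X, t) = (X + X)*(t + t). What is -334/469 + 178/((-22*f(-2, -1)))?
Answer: -71133/41272 ≈ -1.7235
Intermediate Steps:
f(X, t) = 4*X*t (f(X, t) = (2*X)*(2*t) = 4*X*t)
-334/469 + 178/((-22*f(-2, -1))) = -334/469 + 178/((-88*(-2)*(-1))) = -334*1/469 + 178/((-22*8)) = -334/469 + 178/(-176) = -334/469 + 178*(-1/176) = -334/469 - 89/88 = -71133/41272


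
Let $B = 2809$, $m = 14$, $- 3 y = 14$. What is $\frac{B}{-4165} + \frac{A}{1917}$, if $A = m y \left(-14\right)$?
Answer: $- \frac{4725799}{23952915} \approx -0.1973$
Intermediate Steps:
$y = - \frac{14}{3}$ ($y = \left(- \frac{1}{3}\right) 14 = - \frac{14}{3} \approx -4.6667$)
$A = \frac{2744}{3}$ ($A = 14 \left(- \frac{14}{3}\right) \left(-14\right) = \left(- \frac{196}{3}\right) \left(-14\right) = \frac{2744}{3} \approx 914.67$)
$\frac{B}{-4165} + \frac{A}{1917} = \frac{2809}{-4165} + \frac{2744}{3 \cdot 1917} = 2809 \left(- \frac{1}{4165}\right) + \frac{2744}{3} \cdot \frac{1}{1917} = - \frac{2809}{4165} + \frac{2744}{5751} = - \frac{4725799}{23952915}$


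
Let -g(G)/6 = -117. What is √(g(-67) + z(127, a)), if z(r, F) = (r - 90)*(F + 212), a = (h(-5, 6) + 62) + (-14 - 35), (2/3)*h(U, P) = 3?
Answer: 9*√454/2 ≈ 95.883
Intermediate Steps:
g(G) = 702 (g(G) = -6*(-117) = 702)
h(U, P) = 9/2 (h(U, P) = (3/2)*3 = 9/2)
a = 35/2 (a = (9/2 + 62) + (-14 - 35) = 133/2 - 49 = 35/2 ≈ 17.500)
z(r, F) = (-90 + r)*(212 + F)
√(g(-67) + z(127, a)) = √(702 + (-19080 - 90*35/2 + 212*127 + (35/2)*127)) = √(702 + (-19080 - 1575 + 26924 + 4445/2)) = √(702 + 16983/2) = √(18387/2) = 9*√454/2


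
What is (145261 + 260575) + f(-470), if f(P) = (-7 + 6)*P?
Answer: 406306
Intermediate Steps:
f(P) = -P
(145261 + 260575) + f(-470) = (145261 + 260575) - 1*(-470) = 405836 + 470 = 406306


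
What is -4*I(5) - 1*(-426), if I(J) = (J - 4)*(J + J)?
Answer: 386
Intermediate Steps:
I(J) = 2*J*(-4 + J) (I(J) = (-4 + J)*(2*J) = 2*J*(-4 + J))
-4*I(5) - 1*(-426) = -8*5*(-4 + 5) - 1*(-426) = -8*5 + 426 = -4*10 + 426 = -40 + 426 = 386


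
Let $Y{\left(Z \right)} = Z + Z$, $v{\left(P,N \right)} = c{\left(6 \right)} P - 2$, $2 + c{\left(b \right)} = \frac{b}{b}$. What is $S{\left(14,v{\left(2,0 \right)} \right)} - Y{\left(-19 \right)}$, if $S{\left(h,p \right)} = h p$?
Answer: $-18$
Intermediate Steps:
$c{\left(b \right)} = -1$ ($c{\left(b \right)} = -2 + \frac{b}{b} = -2 + 1 = -1$)
$v{\left(P,N \right)} = -2 - P$ ($v{\left(P,N \right)} = - P - 2 = -2 - P$)
$Y{\left(Z \right)} = 2 Z$
$S{\left(14,v{\left(2,0 \right)} \right)} - Y{\left(-19 \right)} = 14 \left(-2 - 2\right) - 2 \left(-19\right) = 14 \left(-2 - 2\right) - -38 = 14 \left(-4\right) + 38 = -56 + 38 = -18$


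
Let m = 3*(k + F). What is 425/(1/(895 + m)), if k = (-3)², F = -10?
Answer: 379100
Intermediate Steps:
k = 9
m = -3 (m = 3*(9 - 10) = 3*(-1) = -3)
425/(1/(895 + m)) = 425/(1/(895 - 3)) = 425/(1/892) = 425*892 = 379100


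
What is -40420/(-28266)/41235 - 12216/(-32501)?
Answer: 203423632694/541164173193 ≈ 0.37590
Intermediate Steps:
-40420/(-28266)/41235 - 12216/(-32501) = -40420*(-1/28266)*(1/41235) - 12216*(-1/32501) = (20210/14133)*(1/41235) + 12216/32501 = 4042/116554851 + 12216/32501 = 203423632694/541164173193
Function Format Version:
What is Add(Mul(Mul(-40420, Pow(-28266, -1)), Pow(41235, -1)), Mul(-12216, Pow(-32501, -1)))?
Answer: Rational(203423632694, 541164173193) ≈ 0.37590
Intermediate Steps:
Add(Mul(Mul(-40420, Pow(-28266, -1)), Pow(41235, -1)), Mul(-12216, Pow(-32501, -1))) = Add(Mul(Mul(-40420, Rational(-1, 28266)), Rational(1, 41235)), Mul(-12216, Rational(-1, 32501))) = Add(Mul(Rational(20210, 14133), Rational(1, 41235)), Rational(12216, 32501)) = Add(Rational(4042, 116554851), Rational(12216, 32501)) = Rational(203423632694, 541164173193)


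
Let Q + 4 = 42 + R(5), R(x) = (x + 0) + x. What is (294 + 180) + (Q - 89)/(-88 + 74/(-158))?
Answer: 3316025/6989 ≈ 474.46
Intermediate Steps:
R(x) = 2*x (R(x) = x + x = 2*x)
Q = 48 (Q = -4 + (42 + 2*5) = -4 + (42 + 10) = -4 + 52 = 48)
(294 + 180) + (Q - 89)/(-88 + 74/(-158)) = (294 + 180) + (48 - 89)/(-88 + 74/(-158)) = 474 - 41/(-88 + 74*(-1/158)) = 474 - 41/(-88 - 37/79) = 474 - 41/(-6989/79) = 474 - 41*(-79/6989) = 474 + 3239/6989 = 3316025/6989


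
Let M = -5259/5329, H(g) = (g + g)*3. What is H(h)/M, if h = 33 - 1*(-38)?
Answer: -756718/1753 ≈ -431.67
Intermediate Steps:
h = 71 (h = 33 + 38 = 71)
H(g) = 6*g (H(g) = (2*g)*3 = 6*g)
M = -5259/5329 (M = -5259*1/5329 = -5259/5329 ≈ -0.98686)
H(h)/M = (6*71)/(-5259/5329) = 426*(-5329/5259) = -756718/1753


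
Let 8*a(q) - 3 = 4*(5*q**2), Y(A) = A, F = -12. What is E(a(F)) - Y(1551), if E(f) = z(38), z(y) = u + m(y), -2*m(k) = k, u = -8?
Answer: -1578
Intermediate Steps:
m(k) = -k/2
z(y) = -8 - y/2
a(q) = 3/8 + 5*q**2/2 (a(q) = 3/8 + (4*(5*q**2))/8 = 3/8 + (20*q**2)/8 = 3/8 + 5*q**2/2)
E(f) = -27 (E(f) = -8 - 1/2*38 = -8 - 19 = -27)
E(a(F)) - Y(1551) = -27 - 1*1551 = -27 - 1551 = -1578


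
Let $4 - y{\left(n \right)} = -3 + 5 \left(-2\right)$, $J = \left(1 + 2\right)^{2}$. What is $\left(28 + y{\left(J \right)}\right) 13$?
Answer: $585$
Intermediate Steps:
$J = 9$ ($J = 3^{2} = 9$)
$y{\left(n \right)} = 17$ ($y{\left(n \right)} = 4 - \left(-3 + 5 \left(-2\right)\right) = 4 - \left(-3 - 10\right) = 4 - -13 = 4 + 13 = 17$)
$\left(28 + y{\left(J \right)}\right) 13 = \left(28 + 17\right) 13 = 45 \cdot 13 = 585$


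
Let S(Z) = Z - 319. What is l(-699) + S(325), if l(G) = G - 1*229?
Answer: -922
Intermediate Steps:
S(Z) = -319 + Z
l(G) = -229 + G (l(G) = G - 229 = -229 + G)
l(-699) + S(325) = (-229 - 699) + (-319 + 325) = -928 + 6 = -922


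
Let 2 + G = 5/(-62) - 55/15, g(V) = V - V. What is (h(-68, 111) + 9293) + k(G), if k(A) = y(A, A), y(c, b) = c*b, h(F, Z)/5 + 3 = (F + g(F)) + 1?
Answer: 310534789/34596 ≈ 8976.0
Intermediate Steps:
g(V) = 0
h(F, Z) = -10 + 5*F (h(F, Z) = -15 + 5*((F + 0) + 1) = -15 + 5*(F + 1) = -15 + 5*(1 + F) = -15 + (5 + 5*F) = -10 + 5*F)
G = -1069/186 (G = -2 + (5/(-62) - 55/15) = -2 + (5*(-1/62) - 55*1/15) = -2 + (-5/62 - 11/3) = -2 - 697/186 = -1069/186 ≈ -5.7473)
y(c, b) = b*c
k(A) = A**2 (k(A) = A*A = A**2)
(h(-68, 111) + 9293) + k(G) = ((-10 + 5*(-68)) + 9293) + (-1069/186)**2 = ((-10 - 340) + 9293) + 1142761/34596 = (-350 + 9293) + 1142761/34596 = 8943 + 1142761/34596 = 310534789/34596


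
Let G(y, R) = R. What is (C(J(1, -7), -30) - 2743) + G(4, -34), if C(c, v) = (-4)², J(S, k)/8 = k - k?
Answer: -2761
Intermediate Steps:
J(S, k) = 0 (J(S, k) = 8*(k - k) = 8*0 = 0)
C(c, v) = 16
(C(J(1, -7), -30) - 2743) + G(4, -34) = (16 - 2743) - 34 = -2727 - 34 = -2761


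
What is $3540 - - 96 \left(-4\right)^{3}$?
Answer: $-2604$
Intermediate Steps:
$3540 - - 96 \left(-4\right)^{3} = 3540 - \left(-96\right) \left(-64\right) = 3540 - 6144 = -2604$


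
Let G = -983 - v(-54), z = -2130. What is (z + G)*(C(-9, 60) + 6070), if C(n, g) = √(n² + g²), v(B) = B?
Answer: -18568130 - 9177*√409 ≈ -1.8754e+7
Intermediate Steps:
G = -929 (G = -983 - 1*(-54) = -983 + 54 = -929)
C(n, g) = √(g² + n²)
(z + G)*(C(-9, 60) + 6070) = (-2130 - 929)*(√(60² + (-9)²) + 6070) = -3059*(√(3600 + 81) + 6070) = -3059*(√3681 + 6070) = -3059*(3*√409 + 6070) = -3059*(6070 + 3*√409) = -18568130 - 9177*√409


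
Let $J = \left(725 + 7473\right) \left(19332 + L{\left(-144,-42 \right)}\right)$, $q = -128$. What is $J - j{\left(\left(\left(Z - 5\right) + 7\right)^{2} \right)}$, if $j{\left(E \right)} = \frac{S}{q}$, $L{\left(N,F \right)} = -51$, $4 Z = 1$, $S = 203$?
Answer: $\frac{20232401867}{128} \approx 1.5807 \cdot 10^{8}$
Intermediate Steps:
$Z = \frac{1}{4}$ ($Z = \frac{1}{4} \cdot 1 = \frac{1}{4} \approx 0.25$)
$j{\left(E \right)} = - \frac{203}{128}$ ($j{\left(E \right)} = \frac{203}{-128} = 203 \left(- \frac{1}{128}\right) = - \frac{203}{128}$)
$J = 158065638$ ($J = \left(725 + 7473\right) \left(19332 - 51\right) = 8198 \cdot 19281 = 158065638$)
$J - j{\left(\left(\left(Z - 5\right) + 7\right)^{2} \right)} = 158065638 - - \frac{203}{128} = 158065638 + \frac{203}{128} = \frac{20232401867}{128}$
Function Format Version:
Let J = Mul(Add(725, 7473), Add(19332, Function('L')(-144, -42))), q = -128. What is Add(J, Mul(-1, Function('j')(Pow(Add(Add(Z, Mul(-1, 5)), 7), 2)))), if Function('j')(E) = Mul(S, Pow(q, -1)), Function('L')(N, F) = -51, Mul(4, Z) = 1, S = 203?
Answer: Rational(20232401867, 128) ≈ 1.5807e+8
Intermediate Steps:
Z = Rational(1, 4) (Z = Mul(Rational(1, 4), 1) = Rational(1, 4) ≈ 0.25000)
Function('j')(E) = Rational(-203, 128) (Function('j')(E) = Mul(203, Pow(-128, -1)) = Mul(203, Rational(-1, 128)) = Rational(-203, 128))
J = 158065638 (J = Mul(Add(725, 7473), Add(19332, -51)) = Mul(8198, 19281) = 158065638)
Add(J, Mul(-1, Function('j')(Pow(Add(Add(Z, Mul(-1, 5)), 7), 2)))) = Add(158065638, Mul(-1, Rational(-203, 128))) = Add(158065638, Rational(203, 128)) = Rational(20232401867, 128)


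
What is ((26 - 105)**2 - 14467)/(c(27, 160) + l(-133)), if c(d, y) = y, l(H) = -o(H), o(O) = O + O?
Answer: -1371/71 ≈ -19.310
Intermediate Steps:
o(O) = 2*O
l(H) = -2*H
((26 - 105)**2 - 14467)/(c(27, 160) + l(-133)) = ((26 - 105)**2 - 14467)/(160 - 2*(-133)) = ((-79)**2 - 14467)/(160 + 266) = (6241 - 14467)/426 = -8226*1/426 = -1371/71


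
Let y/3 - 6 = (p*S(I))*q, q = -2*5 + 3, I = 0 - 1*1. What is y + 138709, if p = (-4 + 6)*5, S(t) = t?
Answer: 138937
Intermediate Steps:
I = -1 (I = 0 - 1 = -1)
p = 10 (p = 2*5 = 10)
q = -7 (q = -10 + 3 = -7)
y = 228 (y = 18 + 3*((10*(-1))*(-7)) = 18 + 3*(-10*(-7)) = 18 + 3*70 = 18 + 210 = 228)
y + 138709 = 228 + 138709 = 138937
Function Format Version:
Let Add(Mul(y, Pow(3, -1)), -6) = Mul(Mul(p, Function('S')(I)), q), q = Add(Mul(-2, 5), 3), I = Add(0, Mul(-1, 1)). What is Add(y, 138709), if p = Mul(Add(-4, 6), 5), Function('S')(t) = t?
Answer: 138937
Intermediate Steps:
I = -1 (I = Add(0, -1) = -1)
p = 10 (p = Mul(2, 5) = 10)
q = -7 (q = Add(-10, 3) = -7)
y = 228 (y = Add(18, Mul(3, Mul(Mul(10, -1), -7))) = Add(18, Mul(3, Mul(-10, -7))) = Add(18, Mul(3, 70)) = Add(18, 210) = 228)
Add(y, 138709) = Add(228, 138709) = 138937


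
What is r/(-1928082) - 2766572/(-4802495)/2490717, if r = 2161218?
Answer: -4308623465135387261/3843842251002518505 ≈ -1.1209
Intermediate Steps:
r/(-1928082) - 2766572/(-4802495)/2490717 = 2161218/(-1928082) - 2766572/(-4802495)/2490717 = 2161218*(-1/1928082) - 2766572*(-1/4802495)*(1/2490717) = -360203/321347 + (2766572/4802495)*(1/2490717) = -360203/321347 + 2766572/11961655938915 = -4308623465135387261/3843842251002518505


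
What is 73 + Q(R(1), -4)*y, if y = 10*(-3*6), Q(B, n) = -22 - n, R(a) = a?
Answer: 3313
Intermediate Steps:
y = -180 (y = 10*(-18) = -180)
73 + Q(R(1), -4)*y = 73 + (-22 - 1*(-4))*(-180) = 73 + (-22 + 4)*(-180) = 73 - 18*(-180) = 73 + 3240 = 3313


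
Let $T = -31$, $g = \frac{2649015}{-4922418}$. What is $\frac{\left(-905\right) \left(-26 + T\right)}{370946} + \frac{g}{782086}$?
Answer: $\frac{33098097994856565}{238008487156282468} \approx 0.13906$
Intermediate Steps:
$g = - \frac{883005}{1640806}$ ($g = 2649015 \left(- \frac{1}{4922418}\right) = - \frac{883005}{1640806} \approx -0.53815$)
$\frac{\left(-905\right) \left(-26 + T\right)}{370946} + \frac{g}{782086} = \frac{\left(-905\right) \left(-26 - 31\right)}{370946} - \frac{883005}{1640806 \cdot 782086} = \left(-905\right) \left(-57\right) \frac{1}{370946} - \frac{883005}{1283251401316} = 51585 \cdot \frac{1}{370946} - \frac{883005}{1283251401316} = \frac{51585}{370946} - \frac{883005}{1283251401316} = \frac{33098097994856565}{238008487156282468}$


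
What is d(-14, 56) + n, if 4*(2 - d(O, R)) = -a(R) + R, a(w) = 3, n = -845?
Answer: -3425/4 ≈ -856.25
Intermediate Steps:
d(O, R) = 11/4 - R/4 (d(O, R) = 2 - (-1*3 + R)/4 = 2 - (-3 + R)/4 = 2 + (3/4 - R/4) = 11/4 - R/4)
d(-14, 56) + n = (11/4 - 1/4*56) - 845 = (11/4 - 14) - 845 = -45/4 - 845 = -3425/4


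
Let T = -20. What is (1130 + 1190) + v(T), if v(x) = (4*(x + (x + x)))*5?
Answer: 1120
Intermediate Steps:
v(x) = 60*x (v(x) = (4*(x + 2*x))*5 = (4*(3*x))*5 = (12*x)*5 = 60*x)
(1130 + 1190) + v(T) = (1130 + 1190) + 60*(-20) = 2320 - 1200 = 1120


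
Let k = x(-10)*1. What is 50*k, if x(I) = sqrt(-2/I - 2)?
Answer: 30*I*sqrt(5) ≈ 67.082*I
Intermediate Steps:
x(I) = sqrt(-2 - 2/I)
k = 3*I*sqrt(5)/5 (k = (sqrt(2)*sqrt((-1 - 1*(-10))/(-10)))*1 = (sqrt(2)*sqrt(-(-1 + 10)/10))*1 = (sqrt(2)*sqrt(-1/10*9))*1 = (sqrt(2)*sqrt(-9/10))*1 = (sqrt(2)*(3*I*sqrt(10)/10))*1 = (3*I*sqrt(5)/5)*1 = 3*I*sqrt(5)/5 ≈ 1.3416*I)
50*k = 50*(3*I*sqrt(5)/5) = 30*I*sqrt(5)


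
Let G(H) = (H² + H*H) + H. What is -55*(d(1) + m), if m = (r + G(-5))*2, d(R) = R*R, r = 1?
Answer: -5115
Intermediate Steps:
d(R) = R²
G(H) = H + 2*H² (G(H) = (H² + H²) + H = 2*H² + H = H + 2*H²)
m = 92 (m = (1 - 5*(1 + 2*(-5)))*2 = (1 - 5*(1 - 10))*2 = (1 - 5*(-9))*2 = (1 + 45)*2 = 46*2 = 92)
-55*(d(1) + m) = -55*(1² + 92) = -55*(1 + 92) = -55*93 = -5115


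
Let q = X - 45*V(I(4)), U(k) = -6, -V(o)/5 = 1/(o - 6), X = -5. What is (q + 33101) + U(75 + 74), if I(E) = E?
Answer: 65955/2 ≈ 32978.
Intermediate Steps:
V(o) = -5/(-6 + o) (V(o) = -5/(o - 6) = -5/(-6 + o))
q = -235/2 (q = -5 - (-225)/(-6 + 4) = -5 - (-225)/(-2) = -5 - (-225)*(-1)/2 = -5 - 45*5/2 = -5 - 225/2 = -235/2 ≈ -117.50)
(q + 33101) + U(75 + 74) = (-235/2 + 33101) - 6 = 65967/2 - 6 = 65955/2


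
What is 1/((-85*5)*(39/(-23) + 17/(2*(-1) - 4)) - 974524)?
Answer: -138/134218687 ≈ -1.0282e-6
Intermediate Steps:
1/((-85*5)*(39/(-23) + 17/(2*(-1) - 4)) - 974524) = 1/(-425*(39*(-1/23) + 17/(-2 - 4)) - 974524) = 1/(-425*(-39/23 + 17/(-6)) - 974524) = 1/(-425*(-39/23 + 17*(-⅙)) - 974524) = 1/(-425*(-39/23 - 17/6) - 974524) = 1/(-425*(-625/138) - 974524) = 1/(265625/138 - 974524) = 1/(-134218687/138) = -138/134218687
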